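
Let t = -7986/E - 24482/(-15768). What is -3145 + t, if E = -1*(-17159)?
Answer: -425313411925/135281556 ≈ -3143.9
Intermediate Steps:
E = 17159
t = 147081695/135281556 (t = -7986/17159 - 24482/(-15768) = -7986*1/17159 - 24482*(-1/15768) = -7986/17159 + 12241/7884 = 147081695/135281556 ≈ 1.0872)
-3145 + t = -3145 + 147081695/135281556 = -425313411925/135281556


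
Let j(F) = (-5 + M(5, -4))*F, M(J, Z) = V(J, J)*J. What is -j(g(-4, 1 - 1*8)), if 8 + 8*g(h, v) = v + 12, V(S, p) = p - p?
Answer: -15/8 ≈ -1.8750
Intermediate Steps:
V(S, p) = 0
M(J, Z) = 0 (M(J, Z) = 0*J = 0)
g(h, v) = 1/2 + v/8 (g(h, v) = -1 + (v + 12)/8 = -1 + (12 + v)/8 = -1 + (3/2 + v/8) = 1/2 + v/8)
j(F) = -5*F (j(F) = (-5 + 0)*F = -5*F)
-j(g(-4, 1 - 1*8)) = -(-5)*(1/2 + (1 - 1*8)/8) = -(-5)*(1/2 + (1 - 8)/8) = -(-5)*(1/2 + (1/8)*(-7)) = -(-5)*(1/2 - 7/8) = -(-5)*(-3)/8 = -1*15/8 = -15/8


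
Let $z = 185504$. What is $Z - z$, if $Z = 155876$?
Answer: $-29628$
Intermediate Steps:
$Z - z = 155876 - 185504 = -29628$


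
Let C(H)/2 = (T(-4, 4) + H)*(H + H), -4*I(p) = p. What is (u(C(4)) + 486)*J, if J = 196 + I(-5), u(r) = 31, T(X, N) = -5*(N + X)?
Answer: 407913/4 ≈ 1.0198e+5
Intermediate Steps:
T(X, N) = -5*N - 5*X
I(p) = -p/4
C(H) = 4*H² (C(H) = 2*(((-5*4 - 5*(-4)) + H)*(H + H)) = 2*(((-20 + 20) + H)*(2*H)) = 2*((0 + H)*(2*H)) = 2*(H*(2*H)) = 2*(2*H²) = 4*H²)
J = 789/4 (J = 196 - ¼*(-5) = 196 + 5/4 = 789/4 ≈ 197.25)
(u(C(4)) + 486)*J = (31 + 486)*(789/4) = 517*(789/4) = 407913/4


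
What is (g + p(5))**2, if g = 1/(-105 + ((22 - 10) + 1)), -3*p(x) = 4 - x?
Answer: 7921/76176 ≈ 0.10398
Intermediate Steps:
p(x) = -4/3 + x/3 (p(x) = -(4 - x)/3 = -4/3 + x/3)
g = -1/92 (g = 1/(-105 + (12 + 1)) = 1/(-105 + 13) = 1/(-92) = -1/92 ≈ -0.010870)
(g + p(5))**2 = (-1/92 + (-4/3 + (1/3)*5))**2 = (-1/92 + (-4/3 + 5/3))**2 = (-1/92 + 1/3)**2 = (89/276)**2 = 7921/76176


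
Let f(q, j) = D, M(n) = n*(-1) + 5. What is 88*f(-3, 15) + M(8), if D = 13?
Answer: 1141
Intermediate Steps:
M(n) = 5 - n (M(n) = -n + 5 = 5 - n)
f(q, j) = 13
88*f(-3, 15) + M(8) = 88*13 + (5 - 1*8) = 1144 + (5 - 8) = 1144 - 3 = 1141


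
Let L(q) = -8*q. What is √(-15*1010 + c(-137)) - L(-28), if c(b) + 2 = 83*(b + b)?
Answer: -224 + I*√37894 ≈ -224.0 + 194.66*I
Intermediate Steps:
c(b) = -2 + 166*b (c(b) = -2 + 83*(b + b) = -2 + 83*(2*b) = -2 + 166*b)
√(-15*1010 + c(-137)) - L(-28) = √(-15*1010 + (-2 + 166*(-137))) - (-8)*(-28) = √(-15150 + (-2 - 22742)) - 1*224 = √(-15150 - 22744) - 224 = √(-37894) - 224 = I*√37894 - 224 = -224 + I*√37894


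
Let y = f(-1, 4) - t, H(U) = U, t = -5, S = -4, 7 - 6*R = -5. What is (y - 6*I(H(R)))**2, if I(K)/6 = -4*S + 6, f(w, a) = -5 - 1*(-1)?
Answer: 625681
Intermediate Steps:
R = 2 (R = 7/6 - 1/6*(-5) = 7/6 + 5/6 = 2)
f(w, a) = -4 (f(w, a) = -5 + 1 = -4)
I(K) = 132 (I(K) = 6*(-4*(-4) + 6) = 6*(16 + 6) = 6*22 = 132)
y = 1 (y = -4 - 1*(-5) = -4 + 5 = 1)
(y - 6*I(H(R)))**2 = (1 - 6*132)**2 = (1 - 792)**2 = (-791)**2 = 625681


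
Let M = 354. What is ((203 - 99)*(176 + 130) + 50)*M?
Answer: 11283396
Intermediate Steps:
((203 - 99)*(176 + 130) + 50)*M = ((203 - 99)*(176 + 130) + 50)*354 = (104*306 + 50)*354 = (31824 + 50)*354 = 31874*354 = 11283396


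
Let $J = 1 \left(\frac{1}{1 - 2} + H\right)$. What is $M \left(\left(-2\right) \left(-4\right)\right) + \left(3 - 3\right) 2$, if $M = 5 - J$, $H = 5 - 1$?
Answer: $16$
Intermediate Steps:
$H = 4$
$J = 3$ ($J = 1 \left(\frac{1}{1 - 2} + 4\right) = 1 \left(\frac{1}{-1} + 4\right) = 1 \left(-1 + 4\right) = 1 \cdot 3 = 3$)
$M = 2$ ($M = 5 - 3 = 2$)
$M \left(\left(-2\right) \left(-4\right)\right) + \left(3 - 3\right) 2 = 2 \left(\left(-2\right) \left(-4\right)\right) + \left(3 - 3\right) 2 = 2 \cdot 8 + 0 \cdot 2 = 16 + 0 = 16$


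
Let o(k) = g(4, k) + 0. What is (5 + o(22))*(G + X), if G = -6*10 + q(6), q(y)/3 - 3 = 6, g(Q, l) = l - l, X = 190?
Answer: 785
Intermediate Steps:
g(Q, l) = 0
q(y) = 27 (q(y) = 9 + 3*6 = 9 + 18 = 27)
o(k) = 0 (o(k) = 0 + 0 = 0)
G = -33 (G = -6*10 + 27 = -60 + 27 = -33)
(5 + o(22))*(G + X) = (5 + 0)*(-33 + 190) = 5*157 = 785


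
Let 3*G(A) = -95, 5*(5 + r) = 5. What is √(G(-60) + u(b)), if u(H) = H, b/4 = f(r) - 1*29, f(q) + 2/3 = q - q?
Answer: I*√1353/3 ≈ 12.261*I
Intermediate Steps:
r = -4 (r = -5 + (⅕)*5 = -5 + 1 = -4)
f(q) = -⅔ (f(q) = -⅔ + (q - q) = -⅔ + 0 = -⅔)
G(A) = -95/3 (G(A) = (⅓)*(-95) = -95/3)
b = -356/3 (b = 4*(-⅔ - 1*29) = 4*(-⅔ - 29) = 4*(-89/3) = -356/3 ≈ -118.67)
√(G(-60) + u(b)) = √(-95/3 - 356/3) = √(-451/3) = I*√1353/3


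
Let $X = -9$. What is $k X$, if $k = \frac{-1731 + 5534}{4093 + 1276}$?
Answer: $- \frac{34227}{5369} \approx -6.3749$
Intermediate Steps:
$k = \frac{3803}{5369} \approx 0.70833$
$k X = \frac{3803}{5369} \left(-9\right) = - \frac{34227}{5369}$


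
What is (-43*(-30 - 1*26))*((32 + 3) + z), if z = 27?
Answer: 149296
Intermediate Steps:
(-43*(-30 - 1*26))*((32 + 3) + z) = (-43*(-30 - 1*26))*((32 + 3) + 27) = (-43*(-30 - 26))*(35 + 27) = -43*(-56)*62 = 2408*62 = 149296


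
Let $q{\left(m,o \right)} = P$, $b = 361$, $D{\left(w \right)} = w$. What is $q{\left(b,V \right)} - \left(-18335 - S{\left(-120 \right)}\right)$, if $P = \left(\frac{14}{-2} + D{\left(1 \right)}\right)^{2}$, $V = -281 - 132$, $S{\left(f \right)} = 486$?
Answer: $18857$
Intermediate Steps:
$V = -413$
$P = 36$ ($P = \left(\frac{14}{-2} + 1\right)^{2} = \left(14 \left(- \frac{1}{2}\right) + 1\right)^{2} = \left(-7 + 1\right)^{2} = \left(-6\right)^{2} = 36$)
$q{\left(m,o \right)} = 36$
$q{\left(b,V \right)} - \left(-18335 - S{\left(-120 \right)}\right) = 36 - \left(-18335 - 486\right) = 36 - -18821 = 36 + 18821 = 18857$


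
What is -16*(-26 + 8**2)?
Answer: -608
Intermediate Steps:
-16*(-26 + 8**2) = -16*(-26 + 64) = -16*38 = -608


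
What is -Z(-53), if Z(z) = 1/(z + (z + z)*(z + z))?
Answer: -1/11183 ≈ -8.9421e-5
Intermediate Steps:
Z(z) = 1/(z + 4*z²) (Z(z) = 1/(z + (2*z)*(2*z)) = 1/(z + 4*z²))
-Z(-53) = -1/((-53)*(1 + 4*(-53))) = -(-1)/(53*(1 - 212)) = -(-1)/(53*(-211)) = -(-1)*(-1)/(53*211) = -1*1/11183 = -1/11183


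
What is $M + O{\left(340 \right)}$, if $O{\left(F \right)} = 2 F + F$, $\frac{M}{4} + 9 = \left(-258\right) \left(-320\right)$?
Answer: $331224$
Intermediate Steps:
$M = 330204$ ($M = -36 + 4 \left(\left(-258\right) \left(-320\right)\right) = -36 + 4 \cdot 82560 = -36 + 330240 = 330204$)
$O{\left(F \right)} = 3 F$
$M + O{\left(340 \right)} = 330204 + 3 \cdot 340 = 330204 + 1020 = 331224$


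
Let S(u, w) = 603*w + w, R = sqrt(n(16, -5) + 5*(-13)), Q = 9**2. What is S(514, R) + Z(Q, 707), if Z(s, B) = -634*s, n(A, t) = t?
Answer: -51354 + 604*I*sqrt(70) ≈ -51354.0 + 5053.4*I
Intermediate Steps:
Q = 81
R = I*sqrt(70) (R = sqrt(-5 + 5*(-13)) = sqrt(-5 - 65) = sqrt(-70) = I*sqrt(70) ≈ 8.3666*I)
S(u, w) = 604*w
S(514, R) + Z(Q, 707) = 604*(I*sqrt(70)) - 634*81 = 604*I*sqrt(70) - 51354 = -51354 + 604*I*sqrt(70)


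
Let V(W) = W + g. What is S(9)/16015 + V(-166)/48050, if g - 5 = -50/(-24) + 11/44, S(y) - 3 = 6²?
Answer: -200129/230856225 ≈ -0.00086690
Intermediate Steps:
S(y) = 39 (S(y) = 3 + 6² = 3 + 36 = 39)
g = 22/3 (g = 5 + (-50/(-24) + 11/44) = 5 + (-50*(-1/24) + 11*(1/44)) = 5 + (25/12 + ¼) = 5 + 7/3 = 22/3 ≈ 7.3333)
V(W) = 22/3 + W (V(W) = W + 22/3 = 22/3 + W)
S(9)/16015 + V(-166)/48050 = 39/16015 + (22/3 - 166)/48050 = 39*(1/16015) - 476/3*1/48050 = 39/16015 - 238/72075 = -200129/230856225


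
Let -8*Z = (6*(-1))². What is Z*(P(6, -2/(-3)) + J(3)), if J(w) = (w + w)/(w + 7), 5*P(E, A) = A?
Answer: -33/10 ≈ -3.3000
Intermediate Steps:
P(E, A) = A/5
J(w) = 2*w/(7 + w) (J(w) = (2*w)/(7 + w) = 2*w/(7 + w))
Z = -9/2 (Z = -(6*(-1))²/8 = -⅛*(-6)² = -⅛*36 = -9/2 ≈ -4.5000)
Z*(P(6, -2/(-3)) + J(3)) = -9*((-2/(-3))/5 + 2*3/(7 + 3))/2 = -9*((-2*(-⅓))/5 + 2*3/10)/2 = -9*((⅕)*(⅔) + 2*3*(⅒))/2 = -9*(2/15 + ⅗)/2 = -9/2*11/15 = -33/10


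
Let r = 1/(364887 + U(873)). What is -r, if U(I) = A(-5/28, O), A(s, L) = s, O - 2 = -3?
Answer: -28/10216831 ≈ -2.7406e-6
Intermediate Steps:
O = -1 (O = 2 - 3 = -1)
U(I) = -5/28
r = 28/10216831 (r = 1/(364887 - 5/28) = 1/(10216831/28) = 28/10216831 ≈ 2.7406e-6)
-r = -1*28/10216831 = -28/10216831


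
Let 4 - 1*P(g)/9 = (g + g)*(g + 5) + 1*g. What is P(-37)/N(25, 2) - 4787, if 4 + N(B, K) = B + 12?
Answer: -59638/11 ≈ -5421.6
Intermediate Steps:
N(B, K) = 8 + B (N(B, K) = -4 + (B + 12) = -4 + (12 + B) = 8 + B)
P(g) = 36 - 9*g - 18*g*(5 + g) (P(g) = 36 - 9*((g + g)*(g + 5) + 1*g) = 36 - 9*((2*g)*(5 + g) + g) = 36 - 9*(2*g*(5 + g) + g) = 36 - 9*(g + 2*g*(5 + g)) = 36 + (-9*g - 18*g*(5 + g)) = 36 - 9*g - 18*g*(5 + g))
P(-37)/N(25, 2) - 4787 = (36 - 99*(-37) - 18*(-37)²)/(8 + 25) - 4787 = (36 + 3663 - 18*1369)/33 - 4787 = (36 + 3663 - 24642)*(1/33) - 4787 = -20943*1/33 - 4787 = -6981/11 - 4787 = -59638/11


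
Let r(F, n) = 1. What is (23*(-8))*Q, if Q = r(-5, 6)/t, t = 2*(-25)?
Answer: 92/25 ≈ 3.6800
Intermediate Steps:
t = -50
Q = -1/50 (Q = 1/(-50) = 1*(-1/50) = -1/50 ≈ -0.020000)
(23*(-8))*Q = (23*(-8))*(-1/50) = -184*(-1/50) = 92/25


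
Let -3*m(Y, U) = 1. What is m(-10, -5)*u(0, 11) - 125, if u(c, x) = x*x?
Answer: -496/3 ≈ -165.33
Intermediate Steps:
m(Y, U) = -⅓ (m(Y, U) = -⅓*1 = -⅓)
u(c, x) = x²
m(-10, -5)*u(0, 11) - 125 = -⅓*11² - 125 = -⅓*121 - 125 = -121/3 - 125 = -496/3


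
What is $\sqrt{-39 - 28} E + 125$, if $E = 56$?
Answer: $125 + 56 i \sqrt{67} \approx 125.0 + 458.38 i$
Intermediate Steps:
$\sqrt{-39 - 28} E + 125 = \sqrt{-39 - 28} \cdot 56 + 125 = \sqrt{-67} \cdot 56 + 125 = i \sqrt{67} \cdot 56 + 125 = 56 i \sqrt{67} + 125 = 125 + 56 i \sqrt{67}$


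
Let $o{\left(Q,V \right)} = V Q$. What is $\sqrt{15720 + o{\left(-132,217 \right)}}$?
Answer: $6 i \sqrt{359} \approx 113.68 i$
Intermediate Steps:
$o{\left(Q,V \right)} = Q V$
$\sqrt{15720 + o{\left(-132,217 \right)}} = \sqrt{15720 - 28644} = \sqrt{-12924} = 6 i \sqrt{359}$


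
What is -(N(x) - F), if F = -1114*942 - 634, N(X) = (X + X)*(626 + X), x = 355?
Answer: -1746532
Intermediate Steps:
N(X) = 2*X*(626 + X) (N(X) = (2*X)*(626 + X) = 2*X*(626 + X))
F = -1050022 (F = -1049388 - 634 = -1050022)
-(N(x) - F) = -(2*355*(626 + 355) - 1*(-1050022)) = -(2*355*981 + 1050022) = -(696510 + 1050022) = -1*1746532 = -1746532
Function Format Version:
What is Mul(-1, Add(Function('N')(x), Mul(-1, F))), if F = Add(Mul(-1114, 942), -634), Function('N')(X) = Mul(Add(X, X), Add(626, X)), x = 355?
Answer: -1746532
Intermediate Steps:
Function('N')(X) = Mul(2, X, Add(626, X)) (Function('N')(X) = Mul(Mul(2, X), Add(626, X)) = Mul(2, X, Add(626, X)))
F = -1050022 (F = Add(-1049388, -634) = -1050022)
Mul(-1, Add(Function('N')(x), Mul(-1, F))) = Mul(-1, Add(Mul(2, 355, Add(626, 355)), Mul(-1, -1050022))) = Mul(-1, Add(Mul(2, 355, 981), 1050022)) = Mul(-1, Add(696510, 1050022)) = Mul(-1, 1746532) = -1746532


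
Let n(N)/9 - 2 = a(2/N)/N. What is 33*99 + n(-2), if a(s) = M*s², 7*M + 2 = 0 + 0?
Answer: 23004/7 ≈ 3286.3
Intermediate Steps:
M = -2/7 (M = -2/7 + (0 + 0)/7 = -2/7 + (⅐)*0 = -2/7 + 0 = -2/7 ≈ -0.28571)
a(s) = -2*s²/7
n(N) = 18 - 72/(7*N³) (n(N) = 18 + 9*((-2*4/N²/7)/N) = 18 + 9*((-8/(7*N²))/N) = 18 + 9*(-8/(7*N³)) = 18 - 72/(7*N³))
33*99 + n(-2) = 33*99 + (18 - 72/7/(-2)³) = 3267 + (18 - 72/7*(-⅛)) = 3267 + (18 + 9/7) = 3267 + 135/7 = 23004/7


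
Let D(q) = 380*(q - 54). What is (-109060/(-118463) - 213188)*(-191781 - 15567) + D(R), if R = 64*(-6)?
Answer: 5236508610488712/118463 ≈ 4.4204e+10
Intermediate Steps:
R = -384
D(q) = -20520 + 380*q (D(q) = 380*(-54 + q) = -20520 + 380*q)
(-109060/(-118463) - 213188)*(-191781 - 15567) + D(R) = (-109060/(-118463) - 213188)*(-191781 - 15567) + (-20520 + 380*(-384)) = (-109060*(-1/118463) - 213188)*(-207348) + (-20520 - 145920) = (109060/118463 - 213188)*(-207348) - 166440 = -25254780984/118463*(-207348) - 166440 = 5236528327470432/118463 - 166440 = 5236508610488712/118463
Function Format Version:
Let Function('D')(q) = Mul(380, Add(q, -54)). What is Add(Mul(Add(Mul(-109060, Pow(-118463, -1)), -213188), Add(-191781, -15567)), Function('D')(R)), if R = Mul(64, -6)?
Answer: Rational(5236508610488712, 118463) ≈ 4.4204e+10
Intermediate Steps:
R = -384
Function('D')(q) = Add(-20520, Mul(380, q)) (Function('D')(q) = Mul(380, Add(-54, q)) = Add(-20520, Mul(380, q)))
Add(Mul(Add(Mul(-109060, Pow(-118463, -1)), -213188), Add(-191781, -15567)), Function('D')(R)) = Add(Mul(Add(Mul(-109060, Pow(-118463, -1)), -213188), Add(-191781, -15567)), Add(-20520, Mul(380, -384))) = Add(Mul(Add(Mul(-109060, Rational(-1, 118463)), -213188), -207348), Add(-20520, -145920)) = Add(Mul(Add(Rational(109060, 118463), -213188), -207348), -166440) = Add(Mul(Rational(-25254780984, 118463), -207348), -166440) = Add(Rational(5236528327470432, 118463), -166440) = Rational(5236508610488712, 118463)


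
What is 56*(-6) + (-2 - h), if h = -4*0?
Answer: -338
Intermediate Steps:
h = 0
56*(-6) + (-2 - h) = 56*(-6) + (-2 - 1*0) = -336 + (-2 + 0) = -336 - 2 = -338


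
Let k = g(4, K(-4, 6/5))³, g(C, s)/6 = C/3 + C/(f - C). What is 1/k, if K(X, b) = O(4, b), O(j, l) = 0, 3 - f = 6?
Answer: 343/32768 ≈ 0.010468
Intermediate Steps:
f = -3 (f = 3 - 1*6 = 3 - 6 = -3)
K(X, b) = 0
g(C, s) = 2*C + 6*C/(-3 - C) (g(C, s) = 6*(C/3 + C/(-3 - C)) = 2*C + 6*C/(-3 - C))
k = 32768/343 (k = (2*4²/(3 + 4))³ = (2*16/7)³ = (2*16*(⅐))³ = (32/7)³ = 32768/343 ≈ 95.534)
1/k = 1/(32768/343) = 343/32768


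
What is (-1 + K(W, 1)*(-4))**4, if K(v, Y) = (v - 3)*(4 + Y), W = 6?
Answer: 13845841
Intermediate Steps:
K(v, Y) = (-3 + v)*(4 + Y)
(-1 + K(W, 1)*(-4))**4 = (-1 + (-12 - 3*1 + 4*6 + 1*6)*(-4))**4 = (-1 + (-12 - 3 + 24 + 6)*(-4))**4 = (-1 + 15*(-4))**4 = (-1 - 60)**4 = (-61)**4 = 13845841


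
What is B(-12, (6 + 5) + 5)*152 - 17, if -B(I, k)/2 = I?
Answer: 3631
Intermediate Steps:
B(I, k) = -2*I
B(-12, (6 + 5) + 5)*152 - 17 = -2*(-12)*152 - 17 = 24*152 - 17 = 3648 - 17 = 3631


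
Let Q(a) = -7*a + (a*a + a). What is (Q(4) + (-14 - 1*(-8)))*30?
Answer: -420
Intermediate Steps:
Q(a) = a² - 6*a (Q(a) = -7*a + (a² + a) = -7*a + (a + a²) = a² - 6*a)
(Q(4) + (-14 - 1*(-8)))*30 = (4*(-6 + 4) + (-14 - 1*(-8)))*30 = (4*(-2) + (-14 + 8))*30 = (-8 - 6)*30 = -14*30 = -420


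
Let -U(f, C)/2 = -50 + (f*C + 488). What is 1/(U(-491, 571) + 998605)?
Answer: 1/1558451 ≈ 6.4166e-7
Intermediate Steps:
U(f, C) = -876 - 2*C*f (U(f, C) = -2*(-50 + (f*C + 488)) = -2*(-50 + (C*f + 488)) = -2*(-50 + (488 + C*f)) = -2*(438 + C*f) = -876 - 2*C*f)
1/(U(-491, 571) + 998605) = 1/((-876 - 2*571*(-491)) + 998605) = 1/((-876 + 560722) + 998605) = 1/(559846 + 998605) = 1/1558451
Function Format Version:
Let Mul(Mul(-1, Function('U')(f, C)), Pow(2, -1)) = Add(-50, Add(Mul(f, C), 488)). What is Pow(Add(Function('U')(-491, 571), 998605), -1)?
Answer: Rational(1, 1558451) ≈ 6.4166e-7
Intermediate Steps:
Function('U')(f, C) = Add(-876, Mul(-2, C, f)) (Function('U')(f, C) = Mul(-2, Add(-50, Add(Mul(f, C), 488))) = Mul(-2, Add(-50, Add(Mul(C, f), 488))) = Mul(-2, Add(-50, Add(488, Mul(C, f)))) = Mul(-2, Add(438, Mul(C, f))) = Add(-876, Mul(-2, C, f)))
Pow(Add(Function('U')(-491, 571), 998605), -1) = Pow(Add(Add(-876, Mul(-2, 571, -491)), 998605), -1) = Pow(Add(Add(-876, 560722), 998605), -1) = Pow(Add(559846, 998605), -1) = Pow(1558451, -1) = Rational(1, 1558451)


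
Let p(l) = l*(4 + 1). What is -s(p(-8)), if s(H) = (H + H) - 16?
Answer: 96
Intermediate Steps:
p(l) = 5*l (p(l) = l*5 = 5*l)
s(H) = -16 + 2*H (s(H) = 2*H - 16 = -16 + 2*H)
-s(p(-8)) = -(-16 + 2*(5*(-8))) = -(-16 + 2*(-40)) = -(-16 - 80) = -1*(-96) = 96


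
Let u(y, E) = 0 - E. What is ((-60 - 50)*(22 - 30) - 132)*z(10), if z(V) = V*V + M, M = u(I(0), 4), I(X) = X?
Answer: 71808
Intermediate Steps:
u(y, E) = -E
M = -4 (M = -1*4 = -4)
z(V) = -4 + V² (z(V) = V*V - 4 = V² - 4 = -4 + V²)
((-60 - 50)*(22 - 30) - 132)*z(10) = ((-60 - 50)*(22 - 30) - 132)*(-4 + 10²) = (-110*(-8) - 132)*(-4 + 100) = (880 - 132)*96 = 748*96 = 71808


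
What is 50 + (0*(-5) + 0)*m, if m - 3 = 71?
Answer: 50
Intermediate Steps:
m = 74 (m = 3 + 71 = 74)
50 + (0*(-5) + 0)*m = 50 + (0*(-5) + 0)*74 = 50 + (0 + 0)*74 = 50 + 0*74 = 50 + 0 = 50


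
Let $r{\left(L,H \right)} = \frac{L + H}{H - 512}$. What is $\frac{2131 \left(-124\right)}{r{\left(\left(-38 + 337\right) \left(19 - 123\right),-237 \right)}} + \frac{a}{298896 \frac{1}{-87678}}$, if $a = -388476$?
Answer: $\frac{42002911752127}{390221182} \approx 1.0764 \cdot 10^{5}$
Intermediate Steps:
$r{\left(L,H \right)} = \frac{H + L}{-512 + H}$
$\frac{2131 \left(-124\right)}{r{\left(\left(-38 + 337\right) \left(19 - 123\right),-237 \right)}} + \frac{a}{298896 \frac{1}{-87678}} = \frac{2131 \left(-124\right)}{\frac{1}{-512 - 237} \left(-237 + \left(-38 + 337\right) \left(19 - 123\right)\right)} - \frac{388476}{298896 \frac{1}{-87678}} = - \frac{264244}{\frac{1}{-749} \left(-237 + 299 \left(-104\right)\right)} - \frac{388476}{298896 \left(- \frac{1}{87678}\right)} = - \frac{264244}{\left(- \frac{1}{749}\right) \left(-237 - 31096\right)} - \frac{388476}{- \frac{49816}{14613}} = - \frac{264244}{\left(- \frac{1}{749}\right) \left(-31333\right)} - - \frac{1419199947}{12454} = - \frac{264244}{\frac{31333}{749}} + \frac{1419199947}{12454} = \left(-264244\right) \frac{749}{31333} + \frac{1419199947}{12454} = - \frac{197918756}{31333} + \frac{1419199947}{12454} = \frac{42002911752127}{390221182}$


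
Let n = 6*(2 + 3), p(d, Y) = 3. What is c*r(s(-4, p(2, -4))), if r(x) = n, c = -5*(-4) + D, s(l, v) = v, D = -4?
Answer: 480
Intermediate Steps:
c = 16 (c = -5*(-4) - 4 = 20 - 4 = 16)
n = 30 (n = 6*5 = 30)
r(x) = 30
c*r(s(-4, p(2, -4))) = 16*30 = 480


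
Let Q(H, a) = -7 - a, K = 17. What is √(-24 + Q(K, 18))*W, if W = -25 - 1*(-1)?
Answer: -168*I ≈ -168.0*I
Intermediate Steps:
W = -24 (W = -25 + 1 = -24)
√(-24 + Q(K, 18))*W = √(-24 + (-7 - 1*18))*(-24) = √(-24 + (-7 - 18))*(-24) = √(-24 - 25)*(-24) = √(-49)*(-24) = (7*I)*(-24) = -168*I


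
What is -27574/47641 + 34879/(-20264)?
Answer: -2220429975/965397224 ≈ -2.3000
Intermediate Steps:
-27574/47641 + 34879/(-20264) = -27574*1/47641 + 34879*(-1/20264) = -27574/47641 - 34879/20264 = -2220429975/965397224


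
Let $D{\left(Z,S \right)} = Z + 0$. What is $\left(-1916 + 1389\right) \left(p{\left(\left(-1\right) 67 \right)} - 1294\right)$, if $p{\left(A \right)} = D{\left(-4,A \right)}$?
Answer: $684046$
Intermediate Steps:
$D{\left(Z,S \right)} = Z$
$p{\left(A \right)} = -4$
$\left(-1916 + 1389\right) \left(p{\left(\left(-1\right) 67 \right)} - 1294\right) = \left(-1916 + 1389\right) \left(-4 - 1294\right) = \left(-527\right) \left(-1298\right) = 684046$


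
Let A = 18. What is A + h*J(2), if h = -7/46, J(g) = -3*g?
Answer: 435/23 ≈ 18.913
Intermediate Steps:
h = -7/46 (h = -7*1/46 = -7/46 ≈ -0.15217)
A + h*J(2) = 18 - (-21)*2/46 = 18 - 7/46*(-6) = 18 + 21/23 = 435/23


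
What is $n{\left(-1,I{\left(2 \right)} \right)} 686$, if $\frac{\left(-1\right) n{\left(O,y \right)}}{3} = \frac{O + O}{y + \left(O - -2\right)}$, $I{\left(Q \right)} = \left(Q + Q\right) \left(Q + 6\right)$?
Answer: $\frac{1372}{11} \approx 124.73$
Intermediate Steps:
$I{\left(Q \right)} = 2 Q \left(6 + Q\right)$
$n{\left(O,y \right)} = - \frac{6 O}{2 + O + y}$ ($n{\left(O,y \right)} = - 3 \frac{O + O}{y + \left(O - -2\right)} = - 3 \frac{2 O}{y + \left(O + 2\right)} = - 3 \frac{2 O}{y + \left(2 + O\right)} = - 3 \frac{2 O}{2 + O + y} = - \frac{6 O}{2 + O + y}$)
$n{\left(-1,I{\left(2 \right)} \right)} 686 = \left(-6\right) \left(-1\right) \frac{1}{2 - 1 + 2 \cdot 2 \left(6 + 2\right)} 686 = \left(-6\right) \left(-1\right) \frac{1}{2 - 1 + 2 \cdot 2 \cdot 8} \cdot 686 = \left(-6\right) \left(-1\right) \frac{1}{2 - 1 + 32} \cdot 686 = \left(-6\right) \left(-1\right) \frac{1}{33} \cdot 686 = \frac{2}{11} \cdot 686 = \frac{1372}{11}$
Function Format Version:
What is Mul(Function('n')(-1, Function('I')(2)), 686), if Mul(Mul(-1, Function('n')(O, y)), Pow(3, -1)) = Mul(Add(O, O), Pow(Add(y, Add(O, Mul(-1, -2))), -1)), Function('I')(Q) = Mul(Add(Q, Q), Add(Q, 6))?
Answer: Rational(1372, 11) ≈ 124.73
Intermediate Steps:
Function('I')(Q) = Mul(2, Q, Add(6, Q)) (Function('I')(Q) = Mul(Mul(2, Q), Add(6, Q)) = Mul(2, Q, Add(6, Q)))
Function('n')(O, y) = Mul(-6, O, Pow(Add(2, O, y), -1)) (Function('n')(O, y) = Mul(-3, Mul(Add(O, O), Pow(Add(y, Add(O, Mul(-1, -2))), -1))) = Mul(-3, Mul(Mul(2, O), Pow(Add(y, Add(O, 2)), -1))) = Mul(-3, Mul(Mul(2, O), Pow(Add(y, Add(2, O)), -1))) = Mul(-3, Mul(Mul(2, O), Pow(Add(2, O, y), -1))) = Mul(-3, Mul(2, O, Pow(Add(2, O, y), -1))) = Mul(-6, O, Pow(Add(2, O, y), -1)))
Mul(Function('n')(-1, Function('I')(2)), 686) = Mul(Mul(-6, -1, Pow(Add(2, -1, Mul(2, 2, Add(6, 2))), -1)), 686) = Mul(Mul(-6, -1, Pow(Add(2, -1, Mul(2, 2, 8)), -1)), 686) = Mul(Mul(-6, -1, Pow(Add(2, -1, 32), -1)), 686) = Mul(Mul(-6, -1, Pow(33, -1)), 686) = Mul(Mul(-6, -1, Rational(1, 33)), 686) = Mul(Rational(2, 11), 686) = Rational(1372, 11)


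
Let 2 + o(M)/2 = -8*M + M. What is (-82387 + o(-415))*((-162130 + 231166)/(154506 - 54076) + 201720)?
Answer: -70519992006978/4565 ≈ -1.5448e+10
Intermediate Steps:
o(M) = -4 - 14*M (o(M) = -4 + 2*(-8*M + M) = -4 + 2*(-7*M) = -4 - 14*M)
(-82387 + o(-415))*((-162130 + 231166)/(154506 - 54076) + 201720) = (-82387 + (-4 - 14*(-415)))*((-162130 + 231166)/(154506 - 54076) + 201720) = (-82387 + (-4 + 5810))*(69036/100430 + 201720) = (-82387 + 5806)*(69036*(1/100430) + 201720) = -76581*(3138/4565 + 201720) = -76581*920854938/4565 = -70519992006978/4565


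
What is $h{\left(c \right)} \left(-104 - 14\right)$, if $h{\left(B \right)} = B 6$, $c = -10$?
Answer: $7080$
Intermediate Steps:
$h{\left(B \right)} = 6 B$
$h{\left(c \right)} \left(-104 - 14\right) = 6 \left(-10\right) \left(-104 - 14\right) = \left(-60\right) \left(-118\right) = 7080$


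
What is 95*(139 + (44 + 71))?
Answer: 24130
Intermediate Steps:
95*(139 + (44 + 71)) = 95*(139 + 115) = 95*254 = 24130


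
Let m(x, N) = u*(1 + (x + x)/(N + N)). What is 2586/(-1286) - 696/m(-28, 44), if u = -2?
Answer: 614058/643 ≈ 954.99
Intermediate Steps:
m(x, N) = -2 - 2*x/N (m(x, N) = -2*(1 + (x + x)/(N + N)) = -2*(1 + (2*x)/((2*N))) = -2*(1 + (2*x)*(1/(2*N))) = -2*(1 + x/N) = -2 - 2*x/N)
2586/(-1286) - 696/m(-28, 44) = 2586/(-1286) - 696/(-2 - 2*(-28)/44) = 2586*(-1/1286) - 696/(-2 - 2*(-28)*1/44) = -1293/643 - 696/(-2 + 14/11) = -1293/643 - 696/(-8/11) = -1293/643 - 696*(-11/8) = -1293/643 + 957 = 614058/643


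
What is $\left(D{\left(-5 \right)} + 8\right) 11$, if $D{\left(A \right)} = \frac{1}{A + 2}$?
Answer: $\frac{253}{3} \approx 84.333$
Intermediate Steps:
$D{\left(A \right)} = \frac{1}{2 + A}$
$\left(D{\left(-5 \right)} + 8\right) 11 = \left(\frac{1}{2 - 5} + 8\right) 11 = \left(\frac{1}{-3} + 8\right) 11 = \left(- \frac{1}{3} + 8\right) 11 = \frac{23}{3} \cdot 11 = \frac{253}{3}$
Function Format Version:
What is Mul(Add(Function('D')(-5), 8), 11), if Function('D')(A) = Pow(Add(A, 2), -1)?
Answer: Rational(253, 3) ≈ 84.333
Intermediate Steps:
Function('D')(A) = Pow(Add(2, A), -1)
Mul(Add(Function('D')(-5), 8), 11) = Mul(Add(Pow(Add(2, -5), -1), 8), 11) = Mul(Add(Pow(-3, -1), 8), 11) = Mul(Add(Rational(-1, 3), 8), 11) = Mul(Rational(23, 3), 11) = Rational(253, 3)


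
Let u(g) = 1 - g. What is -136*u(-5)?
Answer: -816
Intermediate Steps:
-136*u(-5) = -136*(1 - 1*(-5)) = -136*(1 + 5) = -136*6 = -816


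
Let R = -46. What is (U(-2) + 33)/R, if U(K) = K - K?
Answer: -33/46 ≈ -0.71739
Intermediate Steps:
U(K) = 0
(U(-2) + 33)/R = (0 + 33)/(-46) = 33*(-1/46) = -33/46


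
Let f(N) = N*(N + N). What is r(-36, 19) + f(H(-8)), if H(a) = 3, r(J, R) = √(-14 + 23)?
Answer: 21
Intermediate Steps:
r(J, R) = 3 (r(J, R) = √9 = 3)
f(N) = 2*N² (f(N) = N*(2*N) = 2*N²)
r(-36, 19) + f(H(-8)) = 3 + 2*3² = 3 + 2*9 = 3 + 18 = 21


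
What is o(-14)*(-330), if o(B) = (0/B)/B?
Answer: 0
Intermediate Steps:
o(B) = 0 (o(B) = 0/B = 0)
o(-14)*(-330) = 0*(-330) = 0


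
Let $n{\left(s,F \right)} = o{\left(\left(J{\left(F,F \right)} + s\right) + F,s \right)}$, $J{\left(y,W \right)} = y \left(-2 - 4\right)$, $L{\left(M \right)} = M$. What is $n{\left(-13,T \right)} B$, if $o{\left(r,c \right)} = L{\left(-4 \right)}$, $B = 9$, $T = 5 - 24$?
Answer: $-36$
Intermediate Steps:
$T = -19$ ($T = 5 - 24 = -19$)
$J{\left(y,W \right)} = - 6 y$ ($J{\left(y,W \right)} = y \left(-6\right) = - 6 y$)
$o{\left(r,c \right)} = -4$
$n{\left(s,F \right)} = -4$
$n{\left(-13,T \right)} B = \left(-4\right) 9 = -36$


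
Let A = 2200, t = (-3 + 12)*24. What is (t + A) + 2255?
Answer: 4671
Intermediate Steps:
t = 216 (t = 9*24 = 216)
(t + A) + 2255 = (216 + 2200) + 2255 = 2416 + 2255 = 4671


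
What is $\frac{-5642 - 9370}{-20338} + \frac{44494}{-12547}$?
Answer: $- \frac{358281704}{127590443} \approx -2.8081$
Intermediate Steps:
$\frac{-5642 - 9370}{-20338} + \frac{44494}{-12547} = \left(-15012\right) \left(- \frac{1}{20338}\right) + 44494 \left(- \frac{1}{12547}\right) = \frac{7506}{10169} - \frac{44494}{12547} = - \frac{358281704}{127590443}$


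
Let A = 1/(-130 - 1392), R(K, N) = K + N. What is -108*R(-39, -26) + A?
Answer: 10684439/1522 ≈ 7020.0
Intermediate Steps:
A = -1/1522 (A = 1/(-1522) = -1/1522 ≈ -0.00065703)
-108*R(-39, -26) + A = -108*(-39 - 26) - 1/1522 = -108*(-65) - 1/1522 = 7020 - 1/1522 = 10684439/1522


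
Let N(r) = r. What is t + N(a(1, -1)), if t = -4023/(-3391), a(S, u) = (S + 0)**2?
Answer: 7414/3391 ≈ 2.1864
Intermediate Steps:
a(S, u) = S**2
t = 4023/3391 (t = -4023*(-1/3391) = 4023/3391 ≈ 1.1864)
t + N(a(1, -1)) = 4023/3391 + 1**2 = 4023/3391 + 1 = 7414/3391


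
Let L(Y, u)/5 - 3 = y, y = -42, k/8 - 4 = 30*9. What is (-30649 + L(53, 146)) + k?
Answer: -28652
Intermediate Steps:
k = 2192 (k = 32 + 8*(30*9) = 32 + 8*270 = 32 + 2160 = 2192)
L(Y, u) = -195 (L(Y, u) = 15 + 5*(-42) = 15 - 210 = -195)
(-30649 + L(53, 146)) + k = (-30649 - 195) + 2192 = -30844 + 2192 = -28652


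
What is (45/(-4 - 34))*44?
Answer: -990/19 ≈ -52.105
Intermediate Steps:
(45/(-4 - 34))*44 = (45/(-38))*44 = -1/38*45*44 = -45/38*44 = -990/19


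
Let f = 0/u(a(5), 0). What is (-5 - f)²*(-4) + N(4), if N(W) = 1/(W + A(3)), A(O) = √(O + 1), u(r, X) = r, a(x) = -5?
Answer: -599/6 ≈ -99.833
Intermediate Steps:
A(O) = √(1 + O)
f = 0 (f = 0/(-5) = 0*(-⅕) = 0)
N(W) = 1/(2 + W) (N(W) = 1/(W + √(1 + 3)) = 1/(W + √4) = 1/(W + 2) = 1/(2 + W))
(-5 - f)²*(-4) + N(4) = (-5 - 1*0)²*(-4) + 1/(2 + 4) = (-5 + 0)²*(-4) + 1/6 = (-5)²*(-4) + ⅙ = 25*(-4) + ⅙ = -100 + ⅙ = -599/6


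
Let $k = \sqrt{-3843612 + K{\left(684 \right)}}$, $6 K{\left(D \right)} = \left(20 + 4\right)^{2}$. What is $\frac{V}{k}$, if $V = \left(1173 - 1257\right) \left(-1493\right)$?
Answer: $- \frac{20902 i \sqrt{960879}}{320293} \approx - 63.97 i$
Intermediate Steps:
$K{\left(D \right)} = 96$ ($K{\left(D \right)} = \frac{\left(20 + 4\right)^{2}}{6} = \frac{24^{2}}{6} = \frac{1}{6} \cdot 576 = 96$)
$k = 2 i \sqrt{960879}$ ($k = \sqrt{-3843612 + 96} = \sqrt{-3843516} = 2 i \sqrt{960879} \approx 1960.5 i$)
$V = 125412$ ($V = \left(-84\right) \left(-1493\right) = 125412$)
$\frac{V}{k} = \frac{125412}{2 i \sqrt{960879}} = 125412 \left(- \frac{i \sqrt{960879}}{1921758}\right) = - \frac{20902 i \sqrt{960879}}{320293}$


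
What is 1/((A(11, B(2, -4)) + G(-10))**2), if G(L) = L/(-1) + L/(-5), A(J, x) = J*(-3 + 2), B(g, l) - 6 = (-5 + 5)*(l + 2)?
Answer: 1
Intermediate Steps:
B(g, l) = 6 (B(g, l) = 6 + (-5 + 5)*(l + 2) = 6 + 0*(2 + l) = 6 + 0 = 6)
A(J, x) = -J (A(J, x) = J*(-1) = -J)
G(L) = -6*L/5 (G(L) = L*(-1) + L*(-1/5) = -L - L/5 = -6*L/5)
1/((A(11, B(2, -4)) + G(-10))**2) = 1/((-1*11 - 6/5*(-10))**2) = 1/((-11 + 12)**2) = 1/(1**2) = 1/1 = 1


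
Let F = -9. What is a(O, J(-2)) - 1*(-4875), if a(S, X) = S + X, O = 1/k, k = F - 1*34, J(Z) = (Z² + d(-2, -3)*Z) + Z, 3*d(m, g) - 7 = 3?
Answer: 628270/129 ≈ 4870.3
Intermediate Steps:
d(m, g) = 10/3 (d(m, g) = 7/3 + (⅓)*3 = 7/3 + 1 = 10/3)
J(Z) = Z² + 13*Z/3 (J(Z) = (Z² + 10*Z/3) + Z = Z² + 13*Z/3)
k = -43 (k = -9 - 1*34 = -9 - 34 = -43)
O = -1/43 (O = 1/(-43) = -1/43 ≈ -0.023256)
a(O, J(-2)) - 1*(-4875) = (-1/43 + (⅓)*(-2)*(13 + 3*(-2))) - 1*(-4875) = (-1/43 + (⅓)*(-2)*(13 - 6)) + 4875 = (-1/43 + (⅓)*(-2)*7) + 4875 = (-1/43 - 14/3) + 4875 = -605/129 + 4875 = 628270/129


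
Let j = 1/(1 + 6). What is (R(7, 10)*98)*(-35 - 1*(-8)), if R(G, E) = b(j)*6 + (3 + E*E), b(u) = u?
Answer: -274806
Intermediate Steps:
j = ⅐ (j = 1/7 = ⅐ ≈ 0.14286)
R(G, E) = 27/7 + E² (R(G, E) = (⅐)*6 + (3 + E*E) = 6/7 + (3 + E²) = 27/7 + E²)
(R(7, 10)*98)*(-35 - 1*(-8)) = ((27/7 + 10²)*98)*(-35 - 1*(-8)) = ((27/7 + 100)*98)*(-35 + 8) = ((727/7)*98)*(-27) = 10178*(-27) = -274806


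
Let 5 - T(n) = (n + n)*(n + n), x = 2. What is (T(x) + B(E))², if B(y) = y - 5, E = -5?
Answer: 441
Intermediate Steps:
B(y) = -5 + y
T(n) = 5 - 4*n² (T(n) = 5 - (n + n)*(n + n) = 5 - 2*n*2*n = 5 - 4*n²)
(T(x) + B(E))² = ((5 - 4*2²) + (-5 - 5))² = ((5 - 4*4) - 10)² = ((5 - 16) - 10)² = (-11 - 10)² = (-21)² = 441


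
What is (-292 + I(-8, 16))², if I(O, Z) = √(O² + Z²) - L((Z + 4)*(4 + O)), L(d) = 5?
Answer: 88529 - 4752*√5 ≈ 77903.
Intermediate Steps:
I(O, Z) = -5 + √(O² + Z²) (I(O, Z) = √(O² + Z²) - 1*5 = √(O² + Z²) - 5 = -5 + √(O² + Z²))
(-292 + I(-8, 16))² = (-292 + (-5 + √((-8)² + 16²)))² = (-292 + (-5 + √(64 + 256)))² = (-292 + (-5 + √320))² = (-292 + (-5 + 8*√5))² = (-297 + 8*√5)²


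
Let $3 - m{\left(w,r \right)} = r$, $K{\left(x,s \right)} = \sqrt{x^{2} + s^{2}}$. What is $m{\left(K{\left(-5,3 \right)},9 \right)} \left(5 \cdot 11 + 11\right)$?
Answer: $-396$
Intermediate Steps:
$K{\left(x,s \right)} = \sqrt{s^{2} + x^{2}}$
$m{\left(w,r \right)} = 3 - r$
$m{\left(K{\left(-5,3 \right)},9 \right)} \left(5 \cdot 11 + 11\right) = \left(3 - 9\right) \left(5 \cdot 11 + 11\right) = \left(3 - 9\right) \left(55 + 11\right) = \left(-6\right) 66 = -396$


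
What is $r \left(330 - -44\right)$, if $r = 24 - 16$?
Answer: $2992$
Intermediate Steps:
$r = 8$
$r \left(330 - -44\right) = 8 \left(330 - -44\right) = 8 \left(330 + 44\right) = 8 \cdot 374 = 2992$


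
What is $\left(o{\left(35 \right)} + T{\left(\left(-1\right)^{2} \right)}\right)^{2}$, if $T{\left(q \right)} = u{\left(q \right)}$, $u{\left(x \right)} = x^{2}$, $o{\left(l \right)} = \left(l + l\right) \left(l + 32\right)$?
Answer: $22005481$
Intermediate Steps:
$o{\left(l \right)} = 2 l \left(32 + l\right)$
$T{\left(q \right)} = q^{2}$
$\left(o{\left(35 \right)} + T{\left(\left(-1\right)^{2} \right)}\right)^{2} = \left(2 \cdot 35 \left(32 + 35\right) + \left(\left(-1\right)^{2}\right)^{2}\right)^{2} = \left(2 \cdot 35 \cdot 67 + 1^{2}\right)^{2} = \left(4690 + 1\right)^{2} = 4691^{2} = 22005481$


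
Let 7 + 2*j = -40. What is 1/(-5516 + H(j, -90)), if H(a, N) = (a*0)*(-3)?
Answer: -1/5516 ≈ -0.00018129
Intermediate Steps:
j = -47/2 (j = -7/2 + (½)*(-40) = -7/2 - 20 = -47/2 ≈ -23.500)
H(a, N) = 0 (H(a, N) = 0*(-3) = 0)
1/(-5516 + H(j, -90)) = 1/(-5516 + 0) = 1/(-5516) = -1/5516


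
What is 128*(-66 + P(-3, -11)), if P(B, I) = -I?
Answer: -7040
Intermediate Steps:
128*(-66 + P(-3, -11)) = 128*(-66 - 1*(-11)) = 128*(-66 + 11) = 128*(-55) = -7040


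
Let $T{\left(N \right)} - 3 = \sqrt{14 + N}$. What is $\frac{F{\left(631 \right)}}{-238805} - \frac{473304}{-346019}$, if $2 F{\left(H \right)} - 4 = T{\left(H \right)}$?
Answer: $\frac{32293185901}{23608876370} - \frac{\sqrt{645}}{477610} \approx 1.3678$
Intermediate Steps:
$T{\left(N \right)} = 3 + \sqrt{14 + N}$
$F{\left(H \right)} = \frac{7}{2} + \frac{\sqrt{14 + H}}{2}$ ($F{\left(H \right)} = 2 + \frac{3 + \sqrt{14 + H}}{2} = 2 + \left(\frac{3}{2} + \frac{\sqrt{14 + H}}{2}\right) = \frac{7}{2} + \frac{\sqrt{14 + H}}{2}$)
$\frac{F{\left(631 \right)}}{-238805} - \frac{473304}{-346019} = \frac{\frac{7}{2} + \frac{\sqrt{14 + 631}}{2}}{-238805} - \frac{473304}{-346019} = \left(\frac{7}{2} + \frac{\sqrt{645}}{2}\right) \left(- \frac{1}{238805}\right) - - \frac{473304}{346019} = \left(- \frac{1}{68230} - \frac{\sqrt{645}}{477610}\right) + \frac{473304}{346019} = \frac{32293185901}{23608876370} - \frac{\sqrt{645}}{477610}$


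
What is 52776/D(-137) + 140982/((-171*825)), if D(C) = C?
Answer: -2488229578/6442425 ≈ -386.23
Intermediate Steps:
52776/D(-137) + 140982/((-171*825)) = 52776/(-137) + 140982/((-171*825)) = 52776*(-1/137) + 140982/(-141075) = -52776/137 + 140982*(-1/141075) = -52776/137 - 46994/47025 = -2488229578/6442425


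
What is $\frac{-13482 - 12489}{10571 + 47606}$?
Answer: $- \frac{25971}{58177} \approx -0.44641$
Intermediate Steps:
$\frac{-13482 - 12489}{10571 + 47606} = - \frac{25971}{58177}$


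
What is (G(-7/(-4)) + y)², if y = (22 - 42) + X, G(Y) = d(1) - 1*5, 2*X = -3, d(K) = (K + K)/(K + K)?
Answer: 2601/4 ≈ 650.25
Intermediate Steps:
d(K) = 1 (d(K) = (2*K)/((2*K)) = (2*K)*(1/(2*K)) = 1)
X = -3/2 (X = (½)*(-3) = -3/2 ≈ -1.5000)
G(Y) = -4 (G(Y) = 1 - 1*5 = 1 - 5 = -4)
y = -43/2 (y = (22 - 42) - 3/2 = -20 - 3/2 = -43/2 ≈ -21.500)
(G(-7/(-4)) + y)² = (-4 - 43/2)² = (-51/2)² = 2601/4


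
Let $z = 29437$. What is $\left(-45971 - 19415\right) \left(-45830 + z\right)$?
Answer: $1071872698$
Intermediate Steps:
$\left(-45971 - 19415\right) \left(-45830 + z\right) = \left(-45971 - 19415\right) \left(-45830 + 29437\right) = \left(-65386\right) \left(-16393\right) = 1071872698$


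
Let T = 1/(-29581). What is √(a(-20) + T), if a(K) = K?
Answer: I*√17500740801/29581 ≈ 4.4721*I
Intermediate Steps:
T = -1/29581 ≈ -3.3805e-5
√(a(-20) + T) = √(-20 - 1/29581) = √(-591621/29581) = I*√17500740801/29581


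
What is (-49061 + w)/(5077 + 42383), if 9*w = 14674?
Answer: -85375/85428 ≈ -0.99938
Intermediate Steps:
w = 14674/9 (w = (⅑)*14674 = 14674/9 ≈ 1630.4)
(-49061 + w)/(5077 + 42383) = (-49061 + 14674/9)/(5077 + 42383) = -426875/9/47460 = -426875/9*1/47460 = -85375/85428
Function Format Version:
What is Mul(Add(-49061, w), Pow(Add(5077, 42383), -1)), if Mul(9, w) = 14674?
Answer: Rational(-85375, 85428) ≈ -0.99938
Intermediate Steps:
w = Rational(14674, 9) (w = Mul(Rational(1, 9), 14674) = Rational(14674, 9) ≈ 1630.4)
Mul(Add(-49061, w), Pow(Add(5077, 42383), -1)) = Mul(Add(-49061, Rational(14674, 9)), Pow(Add(5077, 42383), -1)) = Mul(Rational(-426875, 9), Pow(47460, -1)) = Mul(Rational(-426875, 9), Rational(1, 47460)) = Rational(-85375, 85428)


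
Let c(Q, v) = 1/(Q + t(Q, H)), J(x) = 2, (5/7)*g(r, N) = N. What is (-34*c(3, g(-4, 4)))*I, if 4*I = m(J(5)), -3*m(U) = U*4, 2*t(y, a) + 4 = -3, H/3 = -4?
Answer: -136/3 ≈ -45.333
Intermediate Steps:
H = -12 (H = 3*(-4) = -12)
g(r, N) = 7*N/5
t(y, a) = -7/2 (t(y, a) = -2 + (1/2)*(-3) = -2 - 3/2 = -7/2)
c(Q, v) = 1/(-7/2 + Q) (c(Q, v) = 1/(Q - 7/2) = 1/(-7/2 + Q))
m(U) = -4*U/3 (m(U) = -U*4/3 = -4*U/3)
I = -2/3 (I = (-4/3*2)/4 = (1/4)*(-8/3) = -2/3 ≈ -0.66667)
(-34*c(3, g(-4, 4)))*I = -68/(-7 + 2*3)*(-2/3) = -68/(-7 + 6)*(-2/3) = -68/(-1)*(-2/3) = -68*(-1)*(-2/3) = -34*(-2)*(-2/3) = 68*(-2/3) = -136/3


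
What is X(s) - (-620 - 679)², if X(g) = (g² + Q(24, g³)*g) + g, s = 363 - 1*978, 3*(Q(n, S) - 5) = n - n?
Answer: -1312866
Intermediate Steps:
Q(n, S) = 5 (Q(n, S) = 5 + (n - n)/3 = 5 + (⅓)*0 = 5 + 0 = 5)
s = -615 (s = 363 - 978 = -615)
X(g) = g² + 6*g (X(g) = (g² + 5*g) + g = g² + 6*g)
X(s) - (-620 - 679)² = -615*(6 - 615) - (-620 - 679)² = -615*(-609) - 1*(-1299)² = 374535 - 1*1687401 = 374535 - 1687401 = -1312866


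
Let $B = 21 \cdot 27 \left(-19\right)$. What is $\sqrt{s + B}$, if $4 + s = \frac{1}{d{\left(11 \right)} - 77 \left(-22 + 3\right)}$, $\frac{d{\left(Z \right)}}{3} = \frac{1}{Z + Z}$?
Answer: $\frac{i \sqrt{11166390849059}}{32189} \approx 103.81 i$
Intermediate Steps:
$d{\left(Z \right)} = \frac{3}{2 Z}$ ($d{\left(Z \right)} = \frac{3}{Z + Z} = \frac{3}{2 Z}$)
$s = - \frac{128734}{32189}$ ($s = -4 + \frac{1}{\frac{3}{2 \cdot 11} - 77 \left(-22 + 3\right)} = -4 + \frac{1}{\frac{3}{2} \cdot \frac{1}{11} - -1463} = -4 + \frac{1}{\frac{3}{22} + 1463} = -4 + \frac{1}{\frac{32189}{22}} = -4 + \frac{22}{32189} = - \frac{128734}{32189} \approx -3.9993$)
$B = -10773$ ($B = 567 \left(-19\right) = -10773$)
$\sqrt{s + B} = \sqrt{- \frac{128734}{32189} - 10773} = \sqrt{- \frac{346900831}{32189}} = \frac{i \sqrt{11166390849059}}{32189}$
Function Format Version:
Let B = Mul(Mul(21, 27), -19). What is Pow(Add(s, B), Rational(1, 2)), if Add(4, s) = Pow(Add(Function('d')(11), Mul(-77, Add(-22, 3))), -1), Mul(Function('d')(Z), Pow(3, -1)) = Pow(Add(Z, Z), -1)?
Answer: Mul(Rational(1, 32189), I, Pow(11166390849059, Rational(1, 2))) ≈ Mul(103.81, I)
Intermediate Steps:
Function('d')(Z) = Mul(Rational(3, 2), Pow(Z, -1)) (Function('d')(Z) = Mul(3, Pow(Add(Z, Z), -1)) = Mul(3, Pow(Mul(2, Z), -1)) = Mul(3, Mul(Rational(1, 2), Pow(Z, -1))) = Mul(Rational(3, 2), Pow(Z, -1)))
s = Rational(-128734, 32189) (s = Add(-4, Pow(Add(Mul(Rational(3, 2), Pow(11, -1)), Mul(-77, Add(-22, 3))), -1)) = Add(-4, Pow(Add(Mul(Rational(3, 2), Rational(1, 11)), Mul(-77, -19)), -1)) = Add(-4, Pow(Add(Rational(3, 22), 1463), -1)) = Add(-4, Pow(Rational(32189, 22), -1)) = Add(-4, Rational(22, 32189)) = Rational(-128734, 32189) ≈ -3.9993)
B = -10773 (B = Mul(567, -19) = -10773)
Pow(Add(s, B), Rational(1, 2)) = Pow(Add(Rational(-128734, 32189), -10773), Rational(1, 2)) = Pow(Rational(-346900831, 32189), Rational(1, 2)) = Mul(Rational(1, 32189), I, Pow(11166390849059, Rational(1, 2)))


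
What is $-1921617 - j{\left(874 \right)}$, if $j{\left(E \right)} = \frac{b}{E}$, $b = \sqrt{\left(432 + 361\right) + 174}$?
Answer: $-1921617 - \frac{\sqrt{967}}{874} \approx -1.9216 \cdot 10^{6}$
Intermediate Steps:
$b = \sqrt{967}$ ($b = \sqrt{793 + 174} = \sqrt{967} \approx 31.097$)
$j{\left(E \right)} = \frac{\sqrt{967}}{E}$
$-1921617 - j{\left(874 \right)} = -1921617 - \frac{\sqrt{967}}{874}$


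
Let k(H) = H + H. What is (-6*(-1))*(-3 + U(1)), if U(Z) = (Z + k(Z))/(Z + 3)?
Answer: -27/2 ≈ -13.500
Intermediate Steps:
k(H) = 2*H
U(Z) = 3*Z/(3 + Z) (U(Z) = (Z + 2*Z)/(Z + 3) = (3*Z)/(3 + Z) = 3*Z/(3 + Z))
(-6*(-1))*(-3 + U(1)) = (-6*(-1))*(-3 + 3*1/(3 + 1)) = 6*(-3 + 3*1/4) = 6*(-3 + 3*1*(¼)) = 6*(-3 + ¾) = 6*(-9/4) = -27/2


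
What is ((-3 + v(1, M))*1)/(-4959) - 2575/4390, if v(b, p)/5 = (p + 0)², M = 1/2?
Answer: -5104697/8708004 ≈ -0.58621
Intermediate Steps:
M = ½ ≈ 0.50000
v(b, p) = 5*p² (v(b, p) = 5*(p + 0)² = 5*p²)
((-3 + v(1, M))*1)/(-4959) - 2575/4390 = ((-3 + 5*(½)²)*1)/(-4959) - 2575/4390 = ((-3 + 5*(¼))*1)*(-1/4959) - 2575*1/4390 = ((-3 + 5/4)*1)*(-1/4959) - 515/878 = -7/4*1*(-1/4959) - 515/878 = -7/4*(-1/4959) - 515/878 = 7/19836 - 515/878 = -5104697/8708004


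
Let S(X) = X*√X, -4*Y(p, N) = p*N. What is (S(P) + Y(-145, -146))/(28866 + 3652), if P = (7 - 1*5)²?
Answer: -10569/65036 ≈ -0.16251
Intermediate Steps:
P = 4 (P = (7 - 5)² = 2² = 4)
Y(p, N) = -N*p/4 (Y(p, N) = -p*N/4 = -N*p/4)
S(X) = X^(3/2)
(S(P) + Y(-145, -146))/(28866 + 3652) = (4^(3/2) - ¼*(-146)*(-145))/(28866 + 3652) = (8 - 10585/2)/32518 = -10569/2*1/32518 = -10569/65036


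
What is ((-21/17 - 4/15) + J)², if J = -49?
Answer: 165842884/65025 ≈ 2550.4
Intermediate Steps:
((-21/17 - 4/15) + J)² = ((-21/17 - 4/15) - 49)² = (-383/255 - 49)² = (-12878/255)² = 165842884/65025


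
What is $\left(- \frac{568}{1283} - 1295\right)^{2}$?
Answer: $\frac{2762420174809}{1646089} \approx 1.6782 \cdot 10^{6}$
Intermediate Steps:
$\left(- \frac{568}{1283} - 1295\right)^{2} = \left(- \frac{1662053}{1283}\right)^{2} = \frac{2762420174809}{1646089}$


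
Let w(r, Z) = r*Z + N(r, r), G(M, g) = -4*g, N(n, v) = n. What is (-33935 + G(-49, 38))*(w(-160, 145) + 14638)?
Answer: 297306814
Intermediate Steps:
w(r, Z) = r + Z*r (w(r, Z) = r*Z + r = Z*r + r = r + Z*r)
(-33935 + G(-49, 38))*(w(-160, 145) + 14638) = (-33935 - 4*38)*(-160*(1 + 145) + 14638) = (-33935 - 152)*(-160*146 + 14638) = -34087*(-23360 + 14638) = -34087*(-8722) = 297306814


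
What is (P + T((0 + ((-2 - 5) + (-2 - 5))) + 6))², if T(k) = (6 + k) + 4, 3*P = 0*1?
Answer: 4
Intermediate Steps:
P = 0 (P = (0*1)/3 = (⅓)*0 = 0)
T(k) = 10 + k
(P + T((0 + ((-2 - 5) + (-2 - 5))) + 6))² = (0 + (10 + ((0 + ((-2 - 5) + (-2 - 5))) + 6)))² = (0 + (10 + ((0 + (-7 - 7)) + 6)))² = (0 + (10 + ((0 - 14) + 6)))² = (0 + (10 + (-14 + 6)))² = (0 + (10 - 8))² = (0 + 2)² = 2² = 4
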